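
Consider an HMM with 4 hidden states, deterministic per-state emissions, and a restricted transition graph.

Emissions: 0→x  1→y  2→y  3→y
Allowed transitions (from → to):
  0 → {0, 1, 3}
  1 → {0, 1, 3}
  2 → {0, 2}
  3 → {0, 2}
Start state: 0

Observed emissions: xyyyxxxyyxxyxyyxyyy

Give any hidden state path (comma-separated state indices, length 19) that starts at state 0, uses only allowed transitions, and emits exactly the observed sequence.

0,3,2,2,0,0,0,3,2,0,0,3,0,3,2,0,1,1,1

  pos 0: x in {0}, choose 0; start
  pos 1: y in {1,2,3}, choose 3; 0->3 ok
  pos 2: y in {1,2,3}, choose 2; 3->2 ok
  pos 3: y in {1,2,3}, choose 2; 2->2 ok
  pos 4: x in {0}, choose 0; 2->0 ok
  pos 5: x in {0}, choose 0; 0->0 ok
  pos 6: x in {0}, choose 0; 0->0 ok
  pos 7: y in {1,2,3}, choose 3; 0->3 ok
  pos 8: y in {1,2,3}, choose 2; 3->2 ok
  pos 9: x in {0}, choose 0; 2->0 ok
  pos 10: x in {0}, choose 0; 0->0 ok
  pos 11: y in {1,2,3}, choose 3; 0->3 ok
  pos 12: x in {0}, choose 0; 3->0 ok
  pos 13: y in {1,2,3}, choose 3; 0->3 ok
  pos 14: y in {1,2,3}, choose 2; 3->2 ok
  pos 15: x in {0}, choose 0; 2->0 ok
  pos 16: y in {1,2,3}, choose 1; 0->1 ok
  pos 17: y in {1,2,3}, choose 1; 1->1 ok
  pos 18: y in {1,2,3}, choose 1; 1->1 ok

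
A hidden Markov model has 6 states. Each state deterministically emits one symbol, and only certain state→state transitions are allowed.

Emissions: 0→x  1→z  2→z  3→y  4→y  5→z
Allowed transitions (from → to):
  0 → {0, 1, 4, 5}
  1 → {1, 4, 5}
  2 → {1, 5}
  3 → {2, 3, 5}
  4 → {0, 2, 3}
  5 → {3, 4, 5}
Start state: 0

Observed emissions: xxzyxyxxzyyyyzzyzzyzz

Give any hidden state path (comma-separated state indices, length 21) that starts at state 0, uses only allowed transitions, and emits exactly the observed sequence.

0,0,5,4,0,4,0,0,5,4,3,3,3,5,5,4,2,5,4,2,1

  0: obs=x cand={0} pick 0 [start]
  1: obs=x cand={0} pick 0 [0->0 ok]
  2: obs=z cand={1,2,5} pick 5 [0->5 ok]
  3: obs=y cand={3,4} pick 4 [5->4 ok]
  4: obs=x cand={0} pick 0 [4->0 ok]
  5: obs=y cand={3,4} pick 4 [0->4 ok]
  6: obs=x cand={0} pick 0 [4->0 ok]
  7: obs=x cand={0} pick 0 [0->0 ok]
  8: obs=z cand={1,2,5} pick 5 [0->5 ok]
  9: obs=y cand={3,4} pick 4 [5->4 ok]
  10: obs=y cand={3,4} pick 3 [4->3 ok]
  11: obs=y cand={3,4} pick 3 [3->3 ok]
  12: obs=y cand={3,4} pick 3 [3->3 ok]
  13: obs=z cand={1,2,5} pick 5 [3->5 ok]
  14: obs=z cand={1,2,5} pick 5 [5->5 ok]
  15: obs=y cand={3,4} pick 4 [5->4 ok]
  16: obs=z cand={1,2,5} pick 2 [4->2 ok]
  17: obs=z cand={1,2,5} pick 5 [2->5 ok]
  18: obs=y cand={3,4} pick 4 [5->4 ok]
  19: obs=z cand={1,2,5} pick 2 [4->2 ok]
  20: obs=z cand={1,2,5} pick 1 [2->1 ok]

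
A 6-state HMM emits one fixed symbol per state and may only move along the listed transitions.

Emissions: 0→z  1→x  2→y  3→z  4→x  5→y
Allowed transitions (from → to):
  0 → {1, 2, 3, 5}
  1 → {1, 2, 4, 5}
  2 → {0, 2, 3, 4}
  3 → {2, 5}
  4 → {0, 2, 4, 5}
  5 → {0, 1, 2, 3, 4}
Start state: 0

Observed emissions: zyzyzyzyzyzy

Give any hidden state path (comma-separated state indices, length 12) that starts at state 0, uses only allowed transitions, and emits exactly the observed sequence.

  t0 'z' -> {0,3}, take 0 (start)
  t1 'y' -> {2,5}, take 2 (0->2 ok)
  t2 'z' -> {0,3}, take 0 (2->0 ok)
  t3 'y' -> {2,5}, take 5 (0->5 ok)
  t4 'z' -> {0,3}, take 3 (5->3 ok)
  t5 'y' -> {2,5}, take 5 (3->5 ok)
  t6 'z' -> {0,3}, take 0 (5->0 ok)
  t7 'y' -> {2,5}, take 2 (0->2 ok)
  t8 'z' -> {0,3}, take 3 (2->3 ok)
  t9 'y' -> {2,5}, take 5 (3->5 ok)
  t10 'z' -> {0,3}, take 0 (5->0 ok)
  t11 'y' -> {2,5}, take 2 (0->2 ok)

0,2,0,5,3,5,0,2,3,5,0,2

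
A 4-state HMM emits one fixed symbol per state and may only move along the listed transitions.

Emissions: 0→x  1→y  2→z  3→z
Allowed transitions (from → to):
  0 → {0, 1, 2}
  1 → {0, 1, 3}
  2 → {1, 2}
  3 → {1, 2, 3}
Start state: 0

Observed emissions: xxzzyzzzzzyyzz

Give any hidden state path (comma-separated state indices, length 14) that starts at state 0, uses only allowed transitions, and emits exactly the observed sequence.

0,0,2,2,1,3,3,3,2,2,1,1,3,2

  0: obs=x cand={0} pick 0 [start]
  1: obs=x cand={0} pick 0 [0->0 ok]
  2: obs=z cand={2,3} pick 2 [0->2 ok]
  3: obs=z cand={2,3} pick 2 [2->2 ok]
  4: obs=y cand={1} pick 1 [2->1 ok]
  5: obs=z cand={2,3} pick 3 [1->3 ok]
  6: obs=z cand={2,3} pick 3 [3->3 ok]
  7: obs=z cand={2,3} pick 3 [3->3 ok]
  8: obs=z cand={2,3} pick 2 [3->2 ok]
  9: obs=z cand={2,3} pick 2 [2->2 ok]
  10: obs=y cand={1} pick 1 [2->1 ok]
  11: obs=y cand={1} pick 1 [1->1 ok]
  12: obs=z cand={2,3} pick 3 [1->3 ok]
  13: obs=z cand={2,3} pick 2 [3->2 ok]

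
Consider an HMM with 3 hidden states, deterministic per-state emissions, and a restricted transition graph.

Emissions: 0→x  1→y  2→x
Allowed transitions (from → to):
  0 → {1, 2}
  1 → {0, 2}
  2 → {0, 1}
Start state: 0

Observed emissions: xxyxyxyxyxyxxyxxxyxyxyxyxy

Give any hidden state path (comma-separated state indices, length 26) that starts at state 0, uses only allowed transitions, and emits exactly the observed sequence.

  [0] x  {0,2}  => 0  start
  [1] x  {0,2}  => 2  0->2 ok
  [2] y  {1}  => 1  2->1 ok
  [3] x  {0,2}  => 0  1->0 ok
  [4] y  {1}  => 1  0->1 ok
  [5] x  {0,2}  => 0  1->0 ok
  [6] y  {1}  => 1  0->1 ok
  [7] x  {0,2}  => 2  1->2 ok
  [8] y  {1}  => 1  2->1 ok
  [9] x  {0,2}  => 2  1->2 ok
  [10] y  {1}  => 1  2->1 ok
  [11] x  {0,2}  => 0  1->0 ok
  [12] x  {0,2}  => 2  0->2 ok
  [13] y  {1}  => 1  2->1 ok
  [14] x  {0,2}  => 2  1->2 ok
  [15] x  {0,2}  => 0  2->0 ok
  [16] x  {0,2}  => 2  0->2 ok
  [17] y  {1}  => 1  2->1 ok
  [18] x  {0,2}  => 2  1->2 ok
  [19] y  {1}  => 1  2->1 ok
  [20] x  {0,2}  => 2  1->2 ok
  [21] y  {1}  => 1  2->1 ok
  [22] x  {0,2}  => 0  1->0 ok
  [23] y  {1}  => 1  0->1 ok
  [24] x  {0,2}  => 2  1->2 ok
  [25] y  {1}  => 1  2->1 ok

0,2,1,0,1,0,1,2,1,2,1,0,2,1,2,0,2,1,2,1,2,1,0,1,2,1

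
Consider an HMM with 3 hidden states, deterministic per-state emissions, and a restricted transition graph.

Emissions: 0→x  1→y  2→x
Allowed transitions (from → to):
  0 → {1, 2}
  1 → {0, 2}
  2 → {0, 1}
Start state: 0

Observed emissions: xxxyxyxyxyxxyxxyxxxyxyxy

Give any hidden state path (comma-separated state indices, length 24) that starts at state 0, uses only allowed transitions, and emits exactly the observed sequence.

  t0 'x' -> {0,2}, take 0 (start)
  t1 'x' -> {0,2}, take 2 (0->2 ok)
  t2 'x' -> {0,2}, take 0 (2->0 ok)
  t3 'y' -> {1}, take 1 (0->1 ok)
  t4 'x' -> {0,2}, take 2 (1->2 ok)
  t5 'y' -> {1}, take 1 (2->1 ok)
  t6 'x' -> {0,2}, take 0 (1->0 ok)
  t7 'y' -> {1}, take 1 (0->1 ok)
  t8 'x' -> {0,2}, take 2 (1->2 ok)
  t9 'y' -> {1}, take 1 (2->1 ok)
  t10 'x' -> {0,2}, take 0 (1->0 ok)
  t11 'x' -> {0,2}, take 2 (0->2 ok)
  t12 'y' -> {1}, take 1 (2->1 ok)
  t13 'x' -> {0,2}, take 0 (1->0 ok)
  t14 'x' -> {0,2}, take 2 (0->2 ok)
  t15 'y' -> {1}, take 1 (2->1 ok)
  t16 'x' -> {0,2}, take 0 (1->0 ok)
  t17 'x' -> {0,2}, take 2 (0->2 ok)
  t18 'x' -> {0,2}, take 0 (2->0 ok)
  t19 'y' -> {1}, take 1 (0->1 ok)
  t20 'x' -> {0,2}, take 2 (1->2 ok)
  t21 'y' -> {1}, take 1 (2->1 ok)
  t22 'x' -> {0,2}, take 2 (1->2 ok)
  t23 'y' -> {1}, take 1 (2->1 ok)

0,2,0,1,2,1,0,1,2,1,0,2,1,0,2,1,0,2,0,1,2,1,2,1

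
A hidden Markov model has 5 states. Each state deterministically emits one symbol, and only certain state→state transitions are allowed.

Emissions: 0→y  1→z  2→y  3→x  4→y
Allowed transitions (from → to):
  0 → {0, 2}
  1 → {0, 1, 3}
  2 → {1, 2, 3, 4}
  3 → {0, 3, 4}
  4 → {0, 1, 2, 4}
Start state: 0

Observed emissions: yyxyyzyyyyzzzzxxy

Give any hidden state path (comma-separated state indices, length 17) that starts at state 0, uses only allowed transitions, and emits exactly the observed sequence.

  0: obs=y cand={0,2,4} pick 0 [start]
  1: obs=y cand={0,2,4} pick 2 [0->2 ok]
  2: obs=x cand={3} pick 3 [2->3 ok]
  3: obs=y cand={0,2,4} pick 0 [3->0 ok]
  4: obs=y cand={0,2,4} pick 2 [0->2 ok]
  5: obs=z cand={1} pick 1 [2->1 ok]
  6: obs=y cand={0,2,4} pick 0 [1->0 ok]
  7: obs=y cand={0,2,4} pick 2 [0->2 ok]
  8: obs=y cand={0,2,4} pick 4 [2->4 ok]
  9: obs=y cand={0,2,4} pick 4 [4->4 ok]
  10: obs=z cand={1} pick 1 [4->1 ok]
  11: obs=z cand={1} pick 1 [1->1 ok]
  12: obs=z cand={1} pick 1 [1->1 ok]
  13: obs=z cand={1} pick 1 [1->1 ok]
  14: obs=x cand={3} pick 3 [1->3 ok]
  15: obs=x cand={3} pick 3 [3->3 ok]
  16: obs=y cand={0,2,4} pick 4 [3->4 ok]

0,2,3,0,2,1,0,2,4,4,1,1,1,1,3,3,4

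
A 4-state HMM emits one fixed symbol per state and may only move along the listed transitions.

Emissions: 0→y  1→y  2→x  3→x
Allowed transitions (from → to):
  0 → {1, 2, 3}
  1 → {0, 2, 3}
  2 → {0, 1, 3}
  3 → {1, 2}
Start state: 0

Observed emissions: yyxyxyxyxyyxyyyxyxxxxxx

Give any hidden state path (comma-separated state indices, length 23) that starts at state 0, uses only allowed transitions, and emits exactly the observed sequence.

0,1,2,0,2,1,2,1,2,0,1,3,1,0,1,3,1,3,2,3,2,3,2

  [0] y  {0,1}  => 0  start
  [1] y  {0,1}  => 1  0->1 ok
  [2] x  {2,3}  => 2  1->2 ok
  [3] y  {0,1}  => 0  2->0 ok
  [4] x  {2,3}  => 2  0->2 ok
  [5] y  {0,1}  => 1  2->1 ok
  [6] x  {2,3}  => 2  1->2 ok
  [7] y  {0,1}  => 1  2->1 ok
  [8] x  {2,3}  => 2  1->2 ok
  [9] y  {0,1}  => 0  2->0 ok
  [10] y  {0,1}  => 1  0->1 ok
  [11] x  {2,3}  => 3  1->3 ok
  [12] y  {0,1}  => 1  3->1 ok
  [13] y  {0,1}  => 0  1->0 ok
  [14] y  {0,1}  => 1  0->1 ok
  [15] x  {2,3}  => 3  1->3 ok
  [16] y  {0,1}  => 1  3->1 ok
  [17] x  {2,3}  => 3  1->3 ok
  [18] x  {2,3}  => 2  3->2 ok
  [19] x  {2,3}  => 3  2->3 ok
  [20] x  {2,3}  => 2  3->2 ok
  [21] x  {2,3}  => 3  2->3 ok
  [22] x  {2,3}  => 2  3->2 ok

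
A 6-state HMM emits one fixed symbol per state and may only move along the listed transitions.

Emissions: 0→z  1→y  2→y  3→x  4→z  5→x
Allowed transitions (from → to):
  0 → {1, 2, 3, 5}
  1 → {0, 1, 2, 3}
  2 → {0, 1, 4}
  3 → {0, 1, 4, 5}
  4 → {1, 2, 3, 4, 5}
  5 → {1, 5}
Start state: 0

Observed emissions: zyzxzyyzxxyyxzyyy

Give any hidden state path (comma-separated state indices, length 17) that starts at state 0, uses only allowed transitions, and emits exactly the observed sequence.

0,2,4,3,0,1,2,4,5,5,1,1,3,0,1,1,2

  pos 0: z in {0,4}, choose 0; start
  pos 1: y in {1,2}, choose 2; 0->2 ok
  pos 2: z in {0,4}, choose 4; 2->4 ok
  pos 3: x in {3,5}, choose 3; 4->3 ok
  pos 4: z in {0,4}, choose 0; 3->0 ok
  pos 5: y in {1,2}, choose 1; 0->1 ok
  pos 6: y in {1,2}, choose 2; 1->2 ok
  pos 7: z in {0,4}, choose 4; 2->4 ok
  pos 8: x in {3,5}, choose 5; 4->5 ok
  pos 9: x in {3,5}, choose 5; 5->5 ok
  pos 10: y in {1,2}, choose 1; 5->1 ok
  pos 11: y in {1,2}, choose 1; 1->1 ok
  pos 12: x in {3,5}, choose 3; 1->3 ok
  pos 13: z in {0,4}, choose 0; 3->0 ok
  pos 14: y in {1,2}, choose 1; 0->1 ok
  pos 15: y in {1,2}, choose 1; 1->1 ok
  pos 16: y in {1,2}, choose 2; 1->2 ok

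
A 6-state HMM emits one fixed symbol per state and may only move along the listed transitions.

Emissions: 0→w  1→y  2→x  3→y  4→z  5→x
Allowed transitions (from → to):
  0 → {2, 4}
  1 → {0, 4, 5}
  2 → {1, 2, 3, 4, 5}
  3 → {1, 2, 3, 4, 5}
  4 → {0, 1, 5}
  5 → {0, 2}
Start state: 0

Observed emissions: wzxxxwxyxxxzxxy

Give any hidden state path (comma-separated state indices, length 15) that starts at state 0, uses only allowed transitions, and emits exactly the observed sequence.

  t0 'w' -> {0}, take 0 (start)
  t1 'z' -> {4}, take 4 (0->4 ok)
  t2 'x' -> {2,5}, take 5 (4->5 ok)
  t3 'x' -> {2,5}, take 2 (5->2 ok)
  t4 'x' -> {2,5}, take 5 (2->5 ok)
  t5 'w' -> {0}, take 0 (5->0 ok)
  t6 'x' -> {2,5}, take 2 (0->2 ok)
  t7 'y' -> {1,3}, take 3 (2->3 ok)
  t8 'x' -> {2,5}, take 5 (3->5 ok)
  t9 'x' -> {2,5}, take 2 (5->2 ok)
  t10 'x' -> {2,5}, take 2 (2->2 ok)
  t11 'z' -> {4}, take 4 (2->4 ok)
  t12 'x' -> {2,5}, take 5 (4->5 ok)
  t13 'x' -> {2,5}, take 2 (5->2 ok)
  t14 'y' -> {1,3}, take 3 (2->3 ok)

0,4,5,2,5,0,2,3,5,2,2,4,5,2,3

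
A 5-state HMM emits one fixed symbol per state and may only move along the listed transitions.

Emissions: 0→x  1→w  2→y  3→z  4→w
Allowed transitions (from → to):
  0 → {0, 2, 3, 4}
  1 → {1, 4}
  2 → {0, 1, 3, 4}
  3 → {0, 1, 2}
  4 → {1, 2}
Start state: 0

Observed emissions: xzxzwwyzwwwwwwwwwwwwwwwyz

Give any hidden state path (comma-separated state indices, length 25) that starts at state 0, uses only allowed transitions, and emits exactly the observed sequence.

0,3,0,3,1,4,2,3,1,1,1,4,1,4,1,1,1,1,4,1,4,1,4,2,3

  pos 0: x in {0}, choose 0; start
  pos 1: z in {3}, choose 3; 0->3 ok
  pos 2: x in {0}, choose 0; 3->0 ok
  pos 3: z in {3}, choose 3; 0->3 ok
  pos 4: w in {1,4}, choose 1; 3->1 ok
  pos 5: w in {1,4}, choose 4; 1->4 ok
  pos 6: y in {2}, choose 2; 4->2 ok
  pos 7: z in {3}, choose 3; 2->3 ok
  pos 8: w in {1,4}, choose 1; 3->1 ok
  pos 9: w in {1,4}, choose 1; 1->1 ok
  pos 10: w in {1,4}, choose 1; 1->1 ok
  pos 11: w in {1,4}, choose 4; 1->4 ok
  pos 12: w in {1,4}, choose 1; 4->1 ok
  pos 13: w in {1,4}, choose 4; 1->4 ok
  pos 14: w in {1,4}, choose 1; 4->1 ok
  pos 15: w in {1,4}, choose 1; 1->1 ok
  pos 16: w in {1,4}, choose 1; 1->1 ok
  pos 17: w in {1,4}, choose 1; 1->1 ok
  pos 18: w in {1,4}, choose 4; 1->4 ok
  pos 19: w in {1,4}, choose 1; 4->1 ok
  pos 20: w in {1,4}, choose 4; 1->4 ok
  pos 21: w in {1,4}, choose 1; 4->1 ok
  pos 22: w in {1,4}, choose 4; 1->4 ok
  pos 23: y in {2}, choose 2; 4->2 ok
  pos 24: z in {3}, choose 3; 2->3 ok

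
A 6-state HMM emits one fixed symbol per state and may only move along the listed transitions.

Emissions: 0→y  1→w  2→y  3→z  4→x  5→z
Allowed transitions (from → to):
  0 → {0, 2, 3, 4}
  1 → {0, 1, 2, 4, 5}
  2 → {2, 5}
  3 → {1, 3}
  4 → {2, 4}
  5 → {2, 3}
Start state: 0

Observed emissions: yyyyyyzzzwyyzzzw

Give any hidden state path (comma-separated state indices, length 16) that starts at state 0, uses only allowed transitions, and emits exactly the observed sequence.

  t0 'y' -> {0,2}, take 0 (start)
  t1 'y' -> {0,2}, take 0 (0->0 ok)
  t2 'y' -> {0,2}, take 0 (0->0 ok)
  t3 'y' -> {0,2}, take 0 (0->0 ok)
  t4 'y' -> {0,2}, take 2 (0->2 ok)
  t5 'y' -> {0,2}, take 2 (2->2 ok)
  t6 'z' -> {3,5}, take 5 (2->5 ok)
  t7 'z' -> {3,5}, take 3 (5->3 ok)
  t8 'z' -> {3,5}, take 3 (3->3 ok)
  t9 'w' -> {1}, take 1 (3->1 ok)
  t10 'y' -> {0,2}, take 2 (1->2 ok)
  t11 'y' -> {0,2}, take 2 (2->2 ok)
  t12 'z' -> {3,5}, take 5 (2->5 ok)
  t13 'z' -> {3,5}, take 3 (5->3 ok)
  t14 'z' -> {3,5}, take 3 (3->3 ok)
  t15 'w' -> {1}, take 1 (3->1 ok)

0,0,0,0,2,2,5,3,3,1,2,2,5,3,3,1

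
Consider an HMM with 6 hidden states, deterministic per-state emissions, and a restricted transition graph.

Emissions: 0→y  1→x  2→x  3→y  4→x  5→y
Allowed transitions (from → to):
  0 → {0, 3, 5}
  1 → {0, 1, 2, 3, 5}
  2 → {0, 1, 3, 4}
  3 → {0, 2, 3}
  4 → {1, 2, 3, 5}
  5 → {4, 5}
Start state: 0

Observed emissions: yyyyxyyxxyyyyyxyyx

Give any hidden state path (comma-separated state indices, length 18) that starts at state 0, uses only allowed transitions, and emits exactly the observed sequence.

  t0 'y' -> {0,3,5}, take 0 (start)
  t1 'y' -> {0,3,5}, take 3 (0->3 ok)
  t2 'y' -> {0,3,5}, take 0 (3->0 ok)
  t3 'y' -> {0,3,5}, take 5 (0->5 ok)
  t4 'x' -> {1,2,4}, take 4 (5->4 ok)
  t5 'y' -> {0,3,5}, take 5 (4->5 ok)
  t6 'y' -> {0,3,5}, take 5 (5->5 ok)
  t7 'x' -> {1,2,4}, take 4 (5->4 ok)
  t8 'x' -> {1,2,4}, take 2 (4->2 ok)
  t9 'y' -> {0,3,5}, take 0 (2->0 ok)
  t10 'y' -> {0,3,5}, take 0 (0->0 ok)
  t11 'y' -> {0,3,5}, take 3 (0->3 ok)
  t12 'y' -> {0,3,5}, take 3 (3->3 ok)
  t13 'y' -> {0,3,5}, take 3 (3->3 ok)
  t14 'x' -> {1,2,4}, take 2 (3->2 ok)
  t15 'y' -> {0,3,5}, take 0 (2->0 ok)
  t16 'y' -> {0,3,5}, take 3 (0->3 ok)
  t17 'x' -> {1,2,4}, take 2 (3->2 ok)

0,3,0,5,4,5,5,4,2,0,0,3,3,3,2,0,3,2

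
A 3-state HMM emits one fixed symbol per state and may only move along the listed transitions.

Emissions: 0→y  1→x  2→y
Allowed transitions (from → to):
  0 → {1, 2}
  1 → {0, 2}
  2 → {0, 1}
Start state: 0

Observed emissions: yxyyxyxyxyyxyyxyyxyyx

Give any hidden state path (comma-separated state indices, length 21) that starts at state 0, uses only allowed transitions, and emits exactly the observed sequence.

  0: obs=y cand={0,2} pick 0 [start]
  1: obs=x cand={1} pick 1 [0->1 ok]
  2: obs=y cand={0,2} pick 0 [1->0 ok]
  3: obs=y cand={0,2} pick 2 [0->2 ok]
  4: obs=x cand={1} pick 1 [2->1 ok]
  5: obs=y cand={0,2} pick 2 [1->2 ok]
  6: obs=x cand={1} pick 1 [2->1 ok]
  7: obs=y cand={0,2} pick 0 [1->0 ok]
  8: obs=x cand={1} pick 1 [0->1 ok]
  9: obs=y cand={0,2} pick 2 [1->2 ok]
  10: obs=y cand={0,2} pick 0 [2->0 ok]
  11: obs=x cand={1} pick 1 [0->1 ok]
  12: obs=y cand={0,2} pick 2 [1->2 ok]
  13: obs=y cand={0,2} pick 0 [2->0 ok]
  14: obs=x cand={1} pick 1 [0->1 ok]
  15: obs=y cand={0,2} pick 2 [1->2 ok]
  16: obs=y cand={0,2} pick 0 [2->0 ok]
  17: obs=x cand={1} pick 1 [0->1 ok]
  18: obs=y cand={0,2} pick 2 [1->2 ok]
  19: obs=y cand={0,2} pick 0 [2->0 ok]
  20: obs=x cand={1} pick 1 [0->1 ok]

0,1,0,2,1,2,1,0,1,2,0,1,2,0,1,2,0,1,2,0,1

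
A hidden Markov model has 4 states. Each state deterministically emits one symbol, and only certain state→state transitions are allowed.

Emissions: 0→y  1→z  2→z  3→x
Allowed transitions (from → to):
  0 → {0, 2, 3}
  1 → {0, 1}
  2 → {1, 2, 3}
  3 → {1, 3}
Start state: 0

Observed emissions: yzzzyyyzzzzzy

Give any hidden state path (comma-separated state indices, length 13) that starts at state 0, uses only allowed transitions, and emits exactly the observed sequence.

0,2,2,1,0,0,0,2,2,2,2,1,0

  t0 'y' -> {0}, take 0 (start)
  t1 'z' -> {1,2}, take 2 (0->2 ok)
  t2 'z' -> {1,2}, take 2 (2->2 ok)
  t3 'z' -> {1,2}, take 1 (2->1 ok)
  t4 'y' -> {0}, take 0 (1->0 ok)
  t5 'y' -> {0}, take 0 (0->0 ok)
  t6 'y' -> {0}, take 0 (0->0 ok)
  t7 'z' -> {1,2}, take 2 (0->2 ok)
  t8 'z' -> {1,2}, take 2 (2->2 ok)
  t9 'z' -> {1,2}, take 2 (2->2 ok)
  t10 'z' -> {1,2}, take 2 (2->2 ok)
  t11 'z' -> {1,2}, take 1 (2->1 ok)
  t12 'y' -> {0}, take 0 (1->0 ok)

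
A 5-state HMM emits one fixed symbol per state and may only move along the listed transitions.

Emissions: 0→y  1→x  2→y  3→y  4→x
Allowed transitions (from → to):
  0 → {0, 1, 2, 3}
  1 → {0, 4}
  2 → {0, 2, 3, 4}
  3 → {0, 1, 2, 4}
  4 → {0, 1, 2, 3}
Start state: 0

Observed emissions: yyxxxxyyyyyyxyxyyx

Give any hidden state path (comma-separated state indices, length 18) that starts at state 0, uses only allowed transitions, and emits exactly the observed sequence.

0,3,1,4,1,4,2,3,2,0,0,2,4,3,4,0,3,1

  0: obs=y cand={0,2,3} pick 0 [start]
  1: obs=y cand={0,2,3} pick 3 [0->3 ok]
  2: obs=x cand={1,4} pick 1 [3->1 ok]
  3: obs=x cand={1,4} pick 4 [1->4 ok]
  4: obs=x cand={1,4} pick 1 [4->1 ok]
  5: obs=x cand={1,4} pick 4 [1->4 ok]
  6: obs=y cand={0,2,3} pick 2 [4->2 ok]
  7: obs=y cand={0,2,3} pick 3 [2->3 ok]
  8: obs=y cand={0,2,3} pick 2 [3->2 ok]
  9: obs=y cand={0,2,3} pick 0 [2->0 ok]
  10: obs=y cand={0,2,3} pick 0 [0->0 ok]
  11: obs=y cand={0,2,3} pick 2 [0->2 ok]
  12: obs=x cand={1,4} pick 4 [2->4 ok]
  13: obs=y cand={0,2,3} pick 3 [4->3 ok]
  14: obs=x cand={1,4} pick 4 [3->4 ok]
  15: obs=y cand={0,2,3} pick 0 [4->0 ok]
  16: obs=y cand={0,2,3} pick 3 [0->3 ok]
  17: obs=x cand={1,4} pick 1 [3->1 ok]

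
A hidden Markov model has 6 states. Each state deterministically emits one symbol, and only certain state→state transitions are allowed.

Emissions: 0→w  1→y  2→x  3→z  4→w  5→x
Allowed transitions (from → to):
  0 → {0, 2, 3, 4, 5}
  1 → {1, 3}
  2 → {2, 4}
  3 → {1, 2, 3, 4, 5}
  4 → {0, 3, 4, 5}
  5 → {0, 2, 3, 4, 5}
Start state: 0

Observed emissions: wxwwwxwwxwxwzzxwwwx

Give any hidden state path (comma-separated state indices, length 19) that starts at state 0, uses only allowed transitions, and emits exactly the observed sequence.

0,2,4,4,4,5,4,0,2,4,5,4,3,3,2,4,0,0,2

  pos 0: w in {0,4}, choose 0; start
  pos 1: x in {2,5}, choose 2; 0->2 ok
  pos 2: w in {0,4}, choose 4; 2->4 ok
  pos 3: w in {0,4}, choose 4; 4->4 ok
  pos 4: w in {0,4}, choose 4; 4->4 ok
  pos 5: x in {2,5}, choose 5; 4->5 ok
  pos 6: w in {0,4}, choose 4; 5->4 ok
  pos 7: w in {0,4}, choose 0; 4->0 ok
  pos 8: x in {2,5}, choose 2; 0->2 ok
  pos 9: w in {0,4}, choose 4; 2->4 ok
  pos 10: x in {2,5}, choose 5; 4->5 ok
  pos 11: w in {0,4}, choose 4; 5->4 ok
  pos 12: z in {3}, choose 3; 4->3 ok
  pos 13: z in {3}, choose 3; 3->3 ok
  pos 14: x in {2,5}, choose 2; 3->2 ok
  pos 15: w in {0,4}, choose 4; 2->4 ok
  pos 16: w in {0,4}, choose 0; 4->0 ok
  pos 17: w in {0,4}, choose 0; 0->0 ok
  pos 18: x in {2,5}, choose 2; 0->2 ok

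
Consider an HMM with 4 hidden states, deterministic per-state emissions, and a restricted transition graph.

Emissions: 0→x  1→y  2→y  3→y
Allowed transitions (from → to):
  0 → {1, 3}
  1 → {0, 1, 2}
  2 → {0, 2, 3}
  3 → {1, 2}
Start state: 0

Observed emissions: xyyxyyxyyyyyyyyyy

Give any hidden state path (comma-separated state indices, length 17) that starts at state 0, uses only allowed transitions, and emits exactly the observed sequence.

0,1,2,0,1,2,0,3,2,3,1,2,2,3,1,1,1

  [0] x  {0}  => 0  start
  [1] y  {1,2,3}  => 1  0->1 ok
  [2] y  {1,2,3}  => 2  1->2 ok
  [3] x  {0}  => 0  2->0 ok
  [4] y  {1,2,3}  => 1  0->1 ok
  [5] y  {1,2,3}  => 2  1->2 ok
  [6] x  {0}  => 0  2->0 ok
  [7] y  {1,2,3}  => 3  0->3 ok
  [8] y  {1,2,3}  => 2  3->2 ok
  [9] y  {1,2,3}  => 3  2->3 ok
  [10] y  {1,2,3}  => 1  3->1 ok
  [11] y  {1,2,3}  => 2  1->2 ok
  [12] y  {1,2,3}  => 2  2->2 ok
  [13] y  {1,2,3}  => 3  2->3 ok
  [14] y  {1,2,3}  => 1  3->1 ok
  [15] y  {1,2,3}  => 1  1->1 ok
  [16] y  {1,2,3}  => 1  1->1 ok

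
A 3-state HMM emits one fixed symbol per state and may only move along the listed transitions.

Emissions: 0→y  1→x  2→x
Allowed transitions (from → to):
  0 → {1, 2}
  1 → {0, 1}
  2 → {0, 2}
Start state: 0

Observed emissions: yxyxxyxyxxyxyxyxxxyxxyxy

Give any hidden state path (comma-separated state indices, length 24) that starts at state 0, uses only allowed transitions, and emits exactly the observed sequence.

  t0 'y' -> {0}, take 0 (start)
  t1 'x' -> {1,2}, take 1 (0->1 ok)
  t2 'y' -> {0}, take 0 (1->0 ok)
  t3 'x' -> {1,2}, take 1 (0->1 ok)
  t4 'x' -> {1,2}, take 1 (1->1 ok)
  t5 'y' -> {0}, take 0 (1->0 ok)
  t6 'x' -> {1,2}, take 1 (0->1 ok)
  t7 'y' -> {0}, take 0 (1->0 ok)
  t8 'x' -> {1,2}, take 2 (0->2 ok)
  t9 'x' -> {1,2}, take 2 (2->2 ok)
  t10 'y' -> {0}, take 0 (2->0 ok)
  t11 'x' -> {1,2}, take 2 (0->2 ok)
  t12 'y' -> {0}, take 0 (2->0 ok)
  t13 'x' -> {1,2}, take 1 (0->1 ok)
  t14 'y' -> {0}, take 0 (1->0 ok)
  t15 'x' -> {1,2}, take 2 (0->2 ok)
  t16 'x' -> {1,2}, take 2 (2->2 ok)
  t17 'x' -> {1,2}, take 2 (2->2 ok)
  t18 'y' -> {0}, take 0 (2->0 ok)
  t19 'x' -> {1,2}, take 1 (0->1 ok)
  t20 'x' -> {1,2}, take 1 (1->1 ok)
  t21 'y' -> {0}, take 0 (1->0 ok)
  t22 'x' -> {1,2}, take 1 (0->1 ok)
  t23 'y' -> {0}, take 0 (1->0 ok)

0,1,0,1,1,0,1,0,2,2,0,2,0,1,0,2,2,2,0,1,1,0,1,0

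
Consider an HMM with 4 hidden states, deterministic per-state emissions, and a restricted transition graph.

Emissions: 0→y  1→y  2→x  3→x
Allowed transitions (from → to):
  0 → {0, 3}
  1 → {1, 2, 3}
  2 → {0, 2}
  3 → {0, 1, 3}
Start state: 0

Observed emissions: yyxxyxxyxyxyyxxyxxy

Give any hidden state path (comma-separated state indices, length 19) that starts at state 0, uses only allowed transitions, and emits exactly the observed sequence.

0,0,3,3,1,2,2,0,3,1,3,0,0,3,3,0,3,3,1

  t0 'y' -> {0,1}, take 0 (start)
  t1 'y' -> {0,1}, take 0 (0->0 ok)
  t2 'x' -> {2,3}, take 3 (0->3 ok)
  t3 'x' -> {2,3}, take 3 (3->3 ok)
  t4 'y' -> {0,1}, take 1 (3->1 ok)
  t5 'x' -> {2,3}, take 2 (1->2 ok)
  t6 'x' -> {2,3}, take 2 (2->2 ok)
  t7 'y' -> {0,1}, take 0 (2->0 ok)
  t8 'x' -> {2,3}, take 3 (0->3 ok)
  t9 'y' -> {0,1}, take 1 (3->1 ok)
  t10 'x' -> {2,3}, take 3 (1->3 ok)
  t11 'y' -> {0,1}, take 0 (3->0 ok)
  t12 'y' -> {0,1}, take 0 (0->0 ok)
  t13 'x' -> {2,3}, take 3 (0->3 ok)
  t14 'x' -> {2,3}, take 3 (3->3 ok)
  t15 'y' -> {0,1}, take 0 (3->0 ok)
  t16 'x' -> {2,3}, take 3 (0->3 ok)
  t17 'x' -> {2,3}, take 3 (3->3 ok)
  t18 'y' -> {0,1}, take 1 (3->1 ok)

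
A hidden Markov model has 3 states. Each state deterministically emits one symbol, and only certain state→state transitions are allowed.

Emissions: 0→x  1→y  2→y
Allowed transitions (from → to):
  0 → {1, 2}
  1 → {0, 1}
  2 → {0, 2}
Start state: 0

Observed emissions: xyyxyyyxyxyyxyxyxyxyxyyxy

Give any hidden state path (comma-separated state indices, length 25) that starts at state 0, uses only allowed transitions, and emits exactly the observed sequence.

0,1,1,0,2,2,2,0,2,0,2,2,0,2,0,1,0,1,0,2,0,1,1,0,2

  pos 0: x in {0}, choose 0; start
  pos 1: y in {1,2}, choose 1; 0->1 ok
  pos 2: y in {1,2}, choose 1; 1->1 ok
  pos 3: x in {0}, choose 0; 1->0 ok
  pos 4: y in {1,2}, choose 2; 0->2 ok
  pos 5: y in {1,2}, choose 2; 2->2 ok
  pos 6: y in {1,2}, choose 2; 2->2 ok
  pos 7: x in {0}, choose 0; 2->0 ok
  pos 8: y in {1,2}, choose 2; 0->2 ok
  pos 9: x in {0}, choose 0; 2->0 ok
  pos 10: y in {1,2}, choose 2; 0->2 ok
  pos 11: y in {1,2}, choose 2; 2->2 ok
  pos 12: x in {0}, choose 0; 2->0 ok
  pos 13: y in {1,2}, choose 2; 0->2 ok
  pos 14: x in {0}, choose 0; 2->0 ok
  pos 15: y in {1,2}, choose 1; 0->1 ok
  pos 16: x in {0}, choose 0; 1->0 ok
  pos 17: y in {1,2}, choose 1; 0->1 ok
  pos 18: x in {0}, choose 0; 1->0 ok
  pos 19: y in {1,2}, choose 2; 0->2 ok
  pos 20: x in {0}, choose 0; 2->0 ok
  pos 21: y in {1,2}, choose 1; 0->1 ok
  pos 22: y in {1,2}, choose 1; 1->1 ok
  pos 23: x in {0}, choose 0; 1->0 ok
  pos 24: y in {1,2}, choose 2; 0->2 ok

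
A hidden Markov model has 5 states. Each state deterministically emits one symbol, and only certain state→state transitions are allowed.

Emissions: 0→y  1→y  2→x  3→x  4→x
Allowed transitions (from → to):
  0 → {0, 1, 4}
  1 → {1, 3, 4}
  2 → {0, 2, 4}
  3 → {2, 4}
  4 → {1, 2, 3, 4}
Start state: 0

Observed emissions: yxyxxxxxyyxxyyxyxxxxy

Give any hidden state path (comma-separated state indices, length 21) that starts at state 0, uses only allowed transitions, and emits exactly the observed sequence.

0,4,1,4,2,2,4,2,0,0,4,2,0,1,4,1,3,4,3,4,1

  [0] y  {0,1}  => 0  start
  [1] x  {2,3,4}  => 4  0->4 ok
  [2] y  {0,1}  => 1  4->1 ok
  [3] x  {2,3,4}  => 4  1->4 ok
  [4] x  {2,3,4}  => 2  4->2 ok
  [5] x  {2,3,4}  => 2  2->2 ok
  [6] x  {2,3,4}  => 4  2->4 ok
  [7] x  {2,3,4}  => 2  4->2 ok
  [8] y  {0,1}  => 0  2->0 ok
  [9] y  {0,1}  => 0  0->0 ok
  [10] x  {2,3,4}  => 4  0->4 ok
  [11] x  {2,3,4}  => 2  4->2 ok
  [12] y  {0,1}  => 0  2->0 ok
  [13] y  {0,1}  => 1  0->1 ok
  [14] x  {2,3,4}  => 4  1->4 ok
  [15] y  {0,1}  => 1  4->1 ok
  [16] x  {2,3,4}  => 3  1->3 ok
  [17] x  {2,3,4}  => 4  3->4 ok
  [18] x  {2,3,4}  => 3  4->3 ok
  [19] x  {2,3,4}  => 4  3->4 ok
  [20] y  {0,1}  => 1  4->1 ok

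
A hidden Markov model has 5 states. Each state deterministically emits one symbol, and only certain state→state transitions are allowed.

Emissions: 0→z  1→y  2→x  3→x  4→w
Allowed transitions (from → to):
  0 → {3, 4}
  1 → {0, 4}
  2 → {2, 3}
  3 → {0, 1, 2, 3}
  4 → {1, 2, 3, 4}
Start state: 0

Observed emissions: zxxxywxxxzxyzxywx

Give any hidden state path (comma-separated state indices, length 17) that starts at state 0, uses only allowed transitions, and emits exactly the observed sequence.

  0: obs=z cand={0} pick 0 [start]
  1: obs=x cand={2,3} pick 3 [0->3 ok]
  2: obs=x cand={2,3} pick 2 [3->2 ok]
  3: obs=x cand={2,3} pick 3 [2->3 ok]
  4: obs=y cand={1} pick 1 [3->1 ok]
  5: obs=w cand={4} pick 4 [1->4 ok]
  6: obs=x cand={2,3} pick 2 [4->2 ok]
  7: obs=x cand={2,3} pick 3 [2->3 ok]
  8: obs=x cand={2,3} pick 3 [3->3 ok]
  9: obs=z cand={0} pick 0 [3->0 ok]
  10: obs=x cand={2,3} pick 3 [0->3 ok]
  11: obs=y cand={1} pick 1 [3->1 ok]
  12: obs=z cand={0} pick 0 [1->0 ok]
  13: obs=x cand={2,3} pick 3 [0->3 ok]
  14: obs=y cand={1} pick 1 [3->1 ok]
  15: obs=w cand={4} pick 4 [1->4 ok]
  16: obs=x cand={2,3} pick 2 [4->2 ok]

0,3,2,3,1,4,2,3,3,0,3,1,0,3,1,4,2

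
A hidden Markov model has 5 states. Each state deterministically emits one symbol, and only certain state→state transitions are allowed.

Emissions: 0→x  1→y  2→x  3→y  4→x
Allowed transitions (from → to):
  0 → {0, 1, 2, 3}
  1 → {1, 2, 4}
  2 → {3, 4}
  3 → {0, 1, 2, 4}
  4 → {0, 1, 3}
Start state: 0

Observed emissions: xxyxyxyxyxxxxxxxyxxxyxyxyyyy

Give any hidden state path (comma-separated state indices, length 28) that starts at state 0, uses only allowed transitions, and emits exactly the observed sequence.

0,2,3,2,3,0,3,0,1,2,4,0,2,4,0,2,3,2,4,0,1,4,3,2,3,1,1,1

  0: obs=x cand={0,2,4} pick 0 [start]
  1: obs=x cand={0,2,4} pick 2 [0->2 ok]
  2: obs=y cand={1,3} pick 3 [2->3 ok]
  3: obs=x cand={0,2,4} pick 2 [3->2 ok]
  4: obs=y cand={1,3} pick 3 [2->3 ok]
  5: obs=x cand={0,2,4} pick 0 [3->0 ok]
  6: obs=y cand={1,3} pick 3 [0->3 ok]
  7: obs=x cand={0,2,4} pick 0 [3->0 ok]
  8: obs=y cand={1,3} pick 1 [0->1 ok]
  9: obs=x cand={0,2,4} pick 2 [1->2 ok]
  10: obs=x cand={0,2,4} pick 4 [2->4 ok]
  11: obs=x cand={0,2,4} pick 0 [4->0 ok]
  12: obs=x cand={0,2,4} pick 2 [0->2 ok]
  13: obs=x cand={0,2,4} pick 4 [2->4 ok]
  14: obs=x cand={0,2,4} pick 0 [4->0 ok]
  15: obs=x cand={0,2,4} pick 2 [0->2 ok]
  16: obs=y cand={1,3} pick 3 [2->3 ok]
  17: obs=x cand={0,2,4} pick 2 [3->2 ok]
  18: obs=x cand={0,2,4} pick 4 [2->4 ok]
  19: obs=x cand={0,2,4} pick 0 [4->0 ok]
  20: obs=y cand={1,3} pick 1 [0->1 ok]
  21: obs=x cand={0,2,4} pick 4 [1->4 ok]
  22: obs=y cand={1,3} pick 3 [4->3 ok]
  23: obs=x cand={0,2,4} pick 2 [3->2 ok]
  24: obs=y cand={1,3} pick 3 [2->3 ok]
  25: obs=y cand={1,3} pick 1 [3->1 ok]
  26: obs=y cand={1,3} pick 1 [1->1 ok]
  27: obs=y cand={1,3} pick 1 [1->1 ok]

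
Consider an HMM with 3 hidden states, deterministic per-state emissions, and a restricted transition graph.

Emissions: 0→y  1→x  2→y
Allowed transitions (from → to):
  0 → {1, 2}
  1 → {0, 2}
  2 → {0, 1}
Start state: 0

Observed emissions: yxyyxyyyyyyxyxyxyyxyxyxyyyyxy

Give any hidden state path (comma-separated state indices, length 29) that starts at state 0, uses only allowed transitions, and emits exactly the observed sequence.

  0: obs=y cand={0,2} pick 0 [start]
  1: obs=x cand={1} pick 1 [0->1 ok]
  2: obs=y cand={0,2} pick 2 [1->2 ok]
  3: obs=y cand={0,2} pick 0 [2->0 ok]
  4: obs=x cand={1} pick 1 [0->1 ok]
  5: obs=y cand={0,2} pick 0 [1->0 ok]
  6: obs=y cand={0,2} pick 2 [0->2 ok]
  7: obs=y cand={0,2} pick 0 [2->0 ok]
  8: obs=y cand={0,2} pick 2 [0->2 ok]
  9: obs=y cand={0,2} pick 0 [2->0 ok]
  10: obs=y cand={0,2} pick 2 [0->2 ok]
  11: obs=x cand={1} pick 1 [2->1 ok]
  12: obs=y cand={0,2} pick 0 [1->0 ok]
  13: obs=x cand={1} pick 1 [0->1 ok]
  14: obs=y cand={0,2} pick 0 [1->0 ok]
  15: obs=x cand={1} pick 1 [0->1 ok]
  16: obs=y cand={0,2} pick 2 [1->2 ok]
  17: obs=y cand={0,2} pick 0 [2->0 ok]
  18: obs=x cand={1} pick 1 [0->1 ok]
  19: obs=y cand={0,2} pick 0 [1->0 ok]
  20: obs=x cand={1} pick 1 [0->1 ok]
  21: obs=y cand={0,2} pick 2 [1->2 ok]
  22: obs=x cand={1} pick 1 [2->1 ok]
  23: obs=y cand={0,2} pick 2 [1->2 ok]
  24: obs=y cand={0,2} pick 0 [2->0 ok]
  25: obs=y cand={0,2} pick 2 [0->2 ok]
  26: obs=y cand={0,2} pick 0 [2->0 ok]
  27: obs=x cand={1} pick 1 [0->1 ok]
  28: obs=y cand={0,2} pick 2 [1->2 ok]

0,1,2,0,1,0,2,0,2,0,2,1,0,1,0,1,2,0,1,0,1,2,1,2,0,2,0,1,2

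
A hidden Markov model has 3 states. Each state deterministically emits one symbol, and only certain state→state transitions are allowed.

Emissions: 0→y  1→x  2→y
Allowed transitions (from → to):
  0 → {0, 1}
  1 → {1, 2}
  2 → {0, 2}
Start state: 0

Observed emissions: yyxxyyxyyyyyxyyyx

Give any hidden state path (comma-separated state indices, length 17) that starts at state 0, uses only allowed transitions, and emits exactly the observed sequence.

  0: obs=y cand={0,2} pick 0 [start]
  1: obs=y cand={0,2} pick 0 [0->0 ok]
  2: obs=x cand={1} pick 1 [0->1 ok]
  3: obs=x cand={1} pick 1 [1->1 ok]
  4: obs=y cand={0,2} pick 2 [1->2 ok]
  5: obs=y cand={0,2} pick 0 [2->0 ok]
  6: obs=x cand={1} pick 1 [0->1 ok]
  7: obs=y cand={0,2} pick 2 [1->2 ok]
  8: obs=y cand={0,2} pick 2 [2->2 ok]
  9: obs=y cand={0,2} pick 2 [2->2 ok]
  10: obs=y cand={0,2} pick 2 [2->2 ok]
  11: obs=y cand={0,2} pick 0 [2->0 ok]
  12: obs=x cand={1} pick 1 [0->1 ok]
  13: obs=y cand={0,2} pick 2 [1->2 ok]
  14: obs=y cand={0,2} pick 2 [2->2 ok]
  15: obs=y cand={0,2} pick 0 [2->0 ok]
  16: obs=x cand={1} pick 1 [0->1 ok]

0,0,1,1,2,0,1,2,2,2,2,0,1,2,2,0,1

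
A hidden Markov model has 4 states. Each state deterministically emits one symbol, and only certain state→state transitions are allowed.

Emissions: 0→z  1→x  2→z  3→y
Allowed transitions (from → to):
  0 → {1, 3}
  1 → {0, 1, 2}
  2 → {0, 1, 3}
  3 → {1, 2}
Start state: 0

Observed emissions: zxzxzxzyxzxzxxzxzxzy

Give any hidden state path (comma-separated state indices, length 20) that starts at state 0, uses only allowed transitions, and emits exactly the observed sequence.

  pos 0: z in {0,2}, choose 0; start
  pos 1: x in {1}, choose 1; 0->1 ok
  pos 2: z in {0,2}, choose 2; 1->2 ok
  pos 3: x in {1}, choose 1; 2->1 ok
  pos 4: z in {0,2}, choose 0; 1->0 ok
  pos 5: x in {1}, choose 1; 0->1 ok
  pos 6: z in {0,2}, choose 2; 1->2 ok
  pos 7: y in {3}, choose 3; 2->3 ok
  pos 8: x in {1}, choose 1; 3->1 ok
  pos 9: z in {0,2}, choose 0; 1->0 ok
  pos 10: x in {1}, choose 1; 0->1 ok
  pos 11: z in {0,2}, choose 0; 1->0 ok
  pos 12: x in {1}, choose 1; 0->1 ok
  pos 13: x in {1}, choose 1; 1->1 ok
  pos 14: z in {0,2}, choose 0; 1->0 ok
  pos 15: x in {1}, choose 1; 0->1 ok
  pos 16: z in {0,2}, choose 2; 1->2 ok
  pos 17: x in {1}, choose 1; 2->1 ok
  pos 18: z in {0,2}, choose 2; 1->2 ok
  pos 19: y in {3}, choose 3; 2->3 ok

0,1,2,1,0,1,2,3,1,0,1,0,1,1,0,1,2,1,2,3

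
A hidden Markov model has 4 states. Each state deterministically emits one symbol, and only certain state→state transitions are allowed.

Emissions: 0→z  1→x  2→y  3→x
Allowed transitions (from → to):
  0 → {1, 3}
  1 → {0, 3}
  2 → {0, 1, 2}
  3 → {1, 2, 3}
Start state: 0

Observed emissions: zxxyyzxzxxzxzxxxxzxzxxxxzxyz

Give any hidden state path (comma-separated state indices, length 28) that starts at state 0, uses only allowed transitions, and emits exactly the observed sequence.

  pos 0: z in {0}, choose 0; start
  pos 1: x in {1,3}, choose 1; 0->1 ok
  pos 2: x in {1,3}, choose 3; 1->3 ok
  pos 3: y in {2}, choose 2; 3->2 ok
  pos 4: y in {2}, choose 2; 2->2 ok
  pos 5: z in {0}, choose 0; 2->0 ok
  pos 6: x in {1,3}, choose 1; 0->1 ok
  pos 7: z in {0}, choose 0; 1->0 ok
  pos 8: x in {1,3}, choose 3; 0->3 ok
  pos 9: x in {1,3}, choose 1; 3->1 ok
  pos 10: z in {0}, choose 0; 1->0 ok
  pos 11: x in {1,3}, choose 1; 0->1 ok
  pos 12: z in {0}, choose 0; 1->0 ok
  pos 13: x in {1,3}, choose 3; 0->3 ok
  pos 14: x in {1,3}, choose 1; 3->1 ok
  pos 15: x in {1,3}, choose 3; 1->3 ok
  pos 16: x in {1,3}, choose 1; 3->1 ok
  pos 17: z in {0}, choose 0; 1->0 ok
  pos 18: x in {1,3}, choose 1; 0->1 ok
  pos 19: z in {0}, choose 0; 1->0 ok
  pos 20: x in {1,3}, choose 1; 0->1 ok
  pos 21: x in {1,3}, choose 3; 1->3 ok
  pos 22: x in {1,3}, choose 3; 3->3 ok
  pos 23: x in {1,3}, choose 1; 3->1 ok
  pos 24: z in {0}, choose 0; 1->0 ok
  pos 25: x in {1,3}, choose 3; 0->3 ok
  pos 26: y in {2}, choose 2; 3->2 ok
  pos 27: z in {0}, choose 0; 2->0 ok

0,1,3,2,2,0,1,0,3,1,0,1,0,3,1,3,1,0,1,0,1,3,3,1,0,3,2,0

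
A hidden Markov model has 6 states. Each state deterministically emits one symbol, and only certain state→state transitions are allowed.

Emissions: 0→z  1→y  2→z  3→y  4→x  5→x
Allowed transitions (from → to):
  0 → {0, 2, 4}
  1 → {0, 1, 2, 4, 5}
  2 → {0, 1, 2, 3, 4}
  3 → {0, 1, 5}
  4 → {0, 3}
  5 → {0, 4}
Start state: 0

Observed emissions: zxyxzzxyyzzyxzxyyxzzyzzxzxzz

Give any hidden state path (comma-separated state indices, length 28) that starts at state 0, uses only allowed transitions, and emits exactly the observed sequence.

  pos 0: z in {0,2}, choose 0; start
  pos 1: x in {4,5}, choose 4; 0->4 ok
  pos 2: y in {1,3}, choose 3; 4->3 ok
  pos 3: x in {4,5}, choose 5; 3->5 ok
  pos 4: z in {0,2}, choose 0; 5->0 ok
  pos 5: z in {0,2}, choose 0; 0->0 ok
  pos 6: x in {4,5}, choose 4; 0->4 ok
  pos 7: y in {1,3}, choose 3; 4->3 ok
  pos 8: y in {1,3}, choose 1; 3->1 ok
  pos 9: z in {0,2}, choose 0; 1->0 ok
  pos 10: z in {0,2}, choose 2; 0->2 ok
  pos 11: y in {1,3}, choose 1; 2->1 ok
  pos 12: x in {4,5}, choose 5; 1->5 ok
  pos 13: z in {0,2}, choose 0; 5->0 ok
  pos 14: x in {4,5}, choose 4; 0->4 ok
  pos 15: y in {1,3}, choose 3; 4->3 ok
  pos 16: y in {1,3}, choose 1; 3->1 ok
  pos 17: x in {4,5}, choose 4; 1->4 ok
  pos 18: z in {0,2}, choose 0; 4->0 ok
  pos 19: z in {0,2}, choose 2; 0->2 ok
  pos 20: y in {1,3}, choose 3; 2->3 ok
  pos 21: z in {0,2}, choose 0; 3->0 ok
  pos 22: z in {0,2}, choose 2; 0->2 ok
  pos 23: x in {4,5}, choose 4; 2->4 ok
  pos 24: z in {0,2}, choose 0; 4->0 ok
  pos 25: x in {4,5}, choose 4; 0->4 ok
  pos 26: z in {0,2}, choose 0; 4->0 ok
  pos 27: z in {0,2}, choose 0; 0->0 ok

0,4,3,5,0,0,4,3,1,0,2,1,5,0,4,3,1,4,0,2,3,0,2,4,0,4,0,0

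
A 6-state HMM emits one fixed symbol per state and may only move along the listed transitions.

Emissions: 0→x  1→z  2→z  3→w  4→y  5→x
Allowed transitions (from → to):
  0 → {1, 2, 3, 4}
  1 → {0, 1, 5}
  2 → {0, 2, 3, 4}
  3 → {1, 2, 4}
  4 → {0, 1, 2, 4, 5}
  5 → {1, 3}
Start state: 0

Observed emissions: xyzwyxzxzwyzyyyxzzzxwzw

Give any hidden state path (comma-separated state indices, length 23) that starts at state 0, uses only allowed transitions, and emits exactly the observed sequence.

  pos 0: x in {0,5}, choose 0; start
  pos 1: y in {4}, choose 4; 0->4 ok
  pos 2: z in {1,2}, choose 2; 4->2 ok
  pos 3: w in {3}, choose 3; 2->3 ok
  pos 4: y in {4}, choose 4; 3->4 ok
  pos 5: x in {0,5}, choose 5; 4->5 ok
  pos 6: z in {1,2}, choose 1; 5->1 ok
  pos 7: x in {0,5}, choose 0; 1->0 ok
  pos 8: z in {1,2}, choose 2; 0->2 ok
  pos 9: w in {3}, choose 3; 2->3 ok
  pos 10: y in {4}, choose 4; 3->4 ok
  pos 11: z in {1,2}, choose 2; 4->2 ok
  pos 12: y in {4}, choose 4; 2->4 ok
  pos 13: y in {4}, choose 4; 4->4 ok
  pos 14: y in {4}, choose 4; 4->4 ok
  pos 15: x in {0,5}, choose 0; 4->0 ok
  pos 16: z in {1,2}, choose 2; 0->2 ok
  pos 17: z in {1,2}, choose 2; 2->2 ok
  pos 18: z in {1,2}, choose 2; 2->2 ok
  pos 19: x in {0,5}, choose 0; 2->0 ok
  pos 20: w in {3}, choose 3; 0->3 ok
  pos 21: z in {1,2}, choose 2; 3->2 ok
  pos 22: w in {3}, choose 3; 2->3 ok

0,4,2,3,4,5,1,0,2,3,4,2,4,4,4,0,2,2,2,0,3,2,3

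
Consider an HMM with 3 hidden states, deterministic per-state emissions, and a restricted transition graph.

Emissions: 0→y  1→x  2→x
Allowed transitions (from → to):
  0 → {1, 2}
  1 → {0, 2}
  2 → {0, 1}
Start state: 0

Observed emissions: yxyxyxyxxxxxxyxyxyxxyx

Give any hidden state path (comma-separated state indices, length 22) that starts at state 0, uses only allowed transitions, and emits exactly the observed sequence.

0,2,0,1,0,2,0,2,1,2,1,2,1,0,2,0,1,0,2,1,0,1

  t0 'y' -> {0}, take 0 (start)
  t1 'x' -> {1,2}, take 2 (0->2 ok)
  t2 'y' -> {0}, take 0 (2->0 ok)
  t3 'x' -> {1,2}, take 1 (0->1 ok)
  t4 'y' -> {0}, take 0 (1->0 ok)
  t5 'x' -> {1,2}, take 2 (0->2 ok)
  t6 'y' -> {0}, take 0 (2->0 ok)
  t7 'x' -> {1,2}, take 2 (0->2 ok)
  t8 'x' -> {1,2}, take 1 (2->1 ok)
  t9 'x' -> {1,2}, take 2 (1->2 ok)
  t10 'x' -> {1,2}, take 1 (2->1 ok)
  t11 'x' -> {1,2}, take 2 (1->2 ok)
  t12 'x' -> {1,2}, take 1 (2->1 ok)
  t13 'y' -> {0}, take 0 (1->0 ok)
  t14 'x' -> {1,2}, take 2 (0->2 ok)
  t15 'y' -> {0}, take 0 (2->0 ok)
  t16 'x' -> {1,2}, take 1 (0->1 ok)
  t17 'y' -> {0}, take 0 (1->0 ok)
  t18 'x' -> {1,2}, take 2 (0->2 ok)
  t19 'x' -> {1,2}, take 1 (2->1 ok)
  t20 'y' -> {0}, take 0 (1->0 ok)
  t21 'x' -> {1,2}, take 1 (0->1 ok)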